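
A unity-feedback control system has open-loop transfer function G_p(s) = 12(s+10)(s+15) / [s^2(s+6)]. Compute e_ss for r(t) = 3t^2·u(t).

0.02

G_p(s) has two factors of s in the denominator, so the system is type 2.
K_a = lim_{s→0} s^2·G_p(s) = 12·10·15 / (6) = 300.
r(t) = 3t^2 gives R(s) = 6/s^3.
e_ss = 6/K_a = 6/300 = 0.02.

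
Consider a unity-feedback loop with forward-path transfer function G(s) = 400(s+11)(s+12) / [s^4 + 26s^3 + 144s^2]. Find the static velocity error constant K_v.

K_v = lim_{s→0} s·G(s); with 2 poles at the origin the limit diverges, so K_v = ∞.

infinity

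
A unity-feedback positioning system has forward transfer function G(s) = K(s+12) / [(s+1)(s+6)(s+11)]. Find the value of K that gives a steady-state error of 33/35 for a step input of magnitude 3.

12

G(s) has no factors of s in the denominator, so the system is type 0.
K_p = lim_{s→0} G(s) = K·12 / (1·6·11) = (2/11)·K.
e_ss = 3/(1 + K_p) = 33/35 ⇒ 1 + (2/11)·K = 35/11 ⇒ K = 12.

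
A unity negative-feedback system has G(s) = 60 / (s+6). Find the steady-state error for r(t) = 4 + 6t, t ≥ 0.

infinity

No free integrators in G(s): this is a type 0 system. Treating each term separately:
  • 4: e_ss = 4/(1+K_p) with K_p=10 → 4/11.
  • 6t: a type-0 system cannot track it, e_ss → ∞.
The unbounded component dominates.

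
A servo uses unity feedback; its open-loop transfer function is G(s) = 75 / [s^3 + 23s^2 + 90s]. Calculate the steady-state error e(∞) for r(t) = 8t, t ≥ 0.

9.6

Lowest-order denominator term is 90s, so the open loop has 1 pole at the origin → type 1 system.
K_v = lim_{s→0} s·G(s) = 75 / 90 = 5/6.
e_ss = 8/K_v = 8/(5/6) = 9.6.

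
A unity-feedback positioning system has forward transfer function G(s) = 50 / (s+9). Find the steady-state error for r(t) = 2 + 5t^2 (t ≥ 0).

infinity

No free integrators in G(s): this is a type 0 system. Taking each input component in turn:
  • 2: e_ss = 2/(1+K_p) with K_p=50/9 → 18/59.
  • 5t^2: a type-0 system cannot track it, e_ss → ∞.
The unbounded component dominates.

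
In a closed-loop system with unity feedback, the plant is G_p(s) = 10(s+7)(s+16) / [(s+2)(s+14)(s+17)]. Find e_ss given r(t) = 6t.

infinity

No free integrators in G_p(s): this is a type 0 system.
K_v = lim_{s→0} s·G_p(s) = 0; the steady-state error to this ramp input grows without bound.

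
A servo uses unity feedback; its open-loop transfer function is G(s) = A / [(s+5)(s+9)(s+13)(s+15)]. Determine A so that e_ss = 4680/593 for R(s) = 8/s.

120

No free integrators in G(s): this is a type 0 system.
K_p = lim_{s→0} G(s) = A / (5·9·13·15) = (1/8775)·A.
e_ss = 8/(1 + K_p) = 4680/593 ⇒ 1 + (1/8775)·A = 593/585 ⇒ A = 120.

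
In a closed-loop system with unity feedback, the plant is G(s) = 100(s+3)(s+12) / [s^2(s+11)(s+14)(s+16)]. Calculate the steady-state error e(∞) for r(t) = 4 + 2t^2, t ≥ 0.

System type = 2 (two poles at s=0). Taking each input component in turn:
  • 4: tracked with zero error.
  • 2t^2: e_ss = 4/K_a with K_a=225/154 → 616/225.
Total e_ss = 616/225.

616/225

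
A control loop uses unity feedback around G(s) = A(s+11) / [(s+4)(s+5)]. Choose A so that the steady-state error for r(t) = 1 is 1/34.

The open loop has no poles at the origin → type 0 system.
K_p = lim_{s→0} G(s) = A·11 / (4·5) = 0.55·A.
e_ss = 1/(1 + K_p) = 1/34 ⇒ 1 + 0.55·A = 34 ⇒ A = 60.

60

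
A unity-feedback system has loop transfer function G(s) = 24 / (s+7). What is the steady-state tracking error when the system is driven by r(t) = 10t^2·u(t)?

infinity

The open loop has no poles at the origin → type 0 system.
For a type-0 system K_a = 0, so e_ss to a parabolic input is unbounded.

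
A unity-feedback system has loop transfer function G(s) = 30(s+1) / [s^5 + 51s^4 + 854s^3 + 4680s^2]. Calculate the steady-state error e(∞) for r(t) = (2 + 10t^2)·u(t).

3120

Factoring s^2 from the denominator leaves a polynomial with constant term 4680, so the system is type 2. By superposition:
  • 2: tracked with zero error.
  • 10t^2: e_ss = 20/K_a with K_a=1/156 → 3120.
Total e_ss = 3120.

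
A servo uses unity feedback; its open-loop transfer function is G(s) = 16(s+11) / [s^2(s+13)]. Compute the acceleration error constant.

176/13

Two free integrators in G(s): this is a type 2 system.
K_a = lim_{s→0} s^2·G(s) = 16·11 / (13) = 176/13.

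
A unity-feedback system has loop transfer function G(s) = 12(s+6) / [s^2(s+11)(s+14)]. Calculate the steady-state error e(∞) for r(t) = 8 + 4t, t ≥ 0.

G(s) has two factors of s in the denominator, so the system is type 2. Treating each term separately:
  • 8: tracked with zero error.
  • 4t: tracked with zero error.
Total e_ss = 0.

0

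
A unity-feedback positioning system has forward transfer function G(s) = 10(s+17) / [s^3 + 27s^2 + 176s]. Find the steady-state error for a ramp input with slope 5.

88/17

Lowest-order denominator term is 176s, so the open loop has 1 pole at the origin → type 1 system.
K_v = lim_{s→0} s·G(s) = 10·17 / 176 = 85/88.
e_ss = 5/K_v = 5/(85/88) = 88/17.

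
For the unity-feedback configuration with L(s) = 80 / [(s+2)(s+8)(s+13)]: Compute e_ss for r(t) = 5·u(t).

L(s) has no factors of s in the denominator, so the system is type 0.
K_p = lim_{s→0} L(s) = 80 / (2·8·13) = 5/13.
e_ss = 5/(1 + K_p) = 5/(18/13) = 65/18.

65/18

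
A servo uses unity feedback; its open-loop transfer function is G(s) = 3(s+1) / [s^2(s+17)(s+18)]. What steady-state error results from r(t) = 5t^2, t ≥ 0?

1020

G(s) has two factors of s in the denominator, so the system is type 2.
K_a = lim_{s→0} s^2·G(s) = 3·1 / (17·18) = 1/102.
r(t) = 5t^2 gives R(s) = 10/s^3.
e_ss = 10/K_a = 10/(1/102) = 1020.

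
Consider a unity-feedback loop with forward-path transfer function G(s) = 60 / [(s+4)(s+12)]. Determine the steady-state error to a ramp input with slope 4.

System type = 0 (no poles at s=0).
For a type-0 system K_v = 0, so e_ss to a ramp input is unbounded.

infinity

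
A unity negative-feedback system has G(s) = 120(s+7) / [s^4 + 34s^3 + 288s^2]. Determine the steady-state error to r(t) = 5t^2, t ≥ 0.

24/7

Factoring s^2 from the denominator leaves a polynomial with constant term 288, so the system is type 2.
K_a = lim_{s→0} s^2·G(s) = 120·7 / 288 = 35/12.
r(t) = 5t^2 gives R(s) = 10/s^3.
e_ss = 10/K_a = 10/(35/12) = 24/7.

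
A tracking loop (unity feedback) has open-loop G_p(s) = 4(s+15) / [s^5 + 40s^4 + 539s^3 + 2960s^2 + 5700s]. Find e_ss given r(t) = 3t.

285

Lowest-order denominator term is 5700s, so the open loop has 1 pole at the origin → type 1 system.
K_v = lim_{s→0} s·G_p(s) = 4·15 / 5700 = 1/95.
e_ss = 3/K_v = 3/(1/95) = 285.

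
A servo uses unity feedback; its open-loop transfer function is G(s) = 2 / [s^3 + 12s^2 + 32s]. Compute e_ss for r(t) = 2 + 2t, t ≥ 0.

32

The denominator has no term below 32s — 1 pole at s=0, type 1. Treating each term separately:
  • 2: tracked with zero error.
  • 2t: e_ss = 2/K_v with K_v=0.0625 → 32.
Total e_ss = 32.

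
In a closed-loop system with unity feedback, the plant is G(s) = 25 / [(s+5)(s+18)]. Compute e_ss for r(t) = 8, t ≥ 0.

No free integrators in G(s): this is a type 0 system.
K_p = lim_{s→0} G(s) = 25 / (5·18) = 5/18.
e_ss = 8/(1 + K_p) = 8/(23/18) = 144/23.

144/23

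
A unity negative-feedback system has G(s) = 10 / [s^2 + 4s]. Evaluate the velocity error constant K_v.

2.5

Factoring s from the denominator leaves a polynomial with constant term 4, so the system is type 1.
K_v = lim_{s→0} s·G(s) = 10 / 4 = 2.5.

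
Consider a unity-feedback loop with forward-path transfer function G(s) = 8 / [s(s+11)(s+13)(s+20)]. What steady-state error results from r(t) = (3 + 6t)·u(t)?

2145

G(s) has one factor of s in the denominator, so the system is type 1. Taking each input component in turn:
  • 3: tracked with zero error.
  • 6t: e_ss = 6/K_v with K_v=2/715 → 2145.
Total e_ss = 2145.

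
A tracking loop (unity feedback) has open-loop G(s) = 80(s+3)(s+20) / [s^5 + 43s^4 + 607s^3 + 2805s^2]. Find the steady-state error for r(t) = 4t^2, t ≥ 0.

4.675

Factoring s^2 from the denominator leaves a polynomial with constant term 2805, so the system is type 2.
K_a = lim_{s→0} s^2·G(s) = 80·3·20 / 2805 = 320/187.
r(t) = 4t^2 gives R(s) = 8/s^3.
e_ss = 8/K_a = 8/(320/187) = 4.675.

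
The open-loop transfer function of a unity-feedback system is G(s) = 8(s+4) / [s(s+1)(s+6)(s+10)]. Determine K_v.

System type = 1 (one pole at s=0).
K_v = lim_{s→0} s·G(s) = 8·4 / (1·6·10) = 8/15.

8/15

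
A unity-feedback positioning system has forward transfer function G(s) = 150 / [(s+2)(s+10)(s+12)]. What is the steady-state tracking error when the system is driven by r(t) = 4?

G(s) has no factors of s in the denominator, so the system is type 0.
K_p = lim_{s→0} G(s) = 150 / (2·10·12) = 0.625.
e_ss = 4/(1 + K_p) = 4/1.625 = 32/13.

32/13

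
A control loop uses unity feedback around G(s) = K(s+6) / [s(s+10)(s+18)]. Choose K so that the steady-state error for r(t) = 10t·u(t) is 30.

System type = 1 (one pole at s=0).
K_v = lim_{s→0} s·G(s) = K·6 / (10·18) = (1/30)·K.
e_ss = 10/K_v = 30 ⇒ K_v = 1/3 ⇒ K = (1/3)/(1/30) = 10.

10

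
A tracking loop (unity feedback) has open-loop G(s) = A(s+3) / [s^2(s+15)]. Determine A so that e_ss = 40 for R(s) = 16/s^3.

System type = 2 (two poles at s=0).
K_a = lim_{s→0} s^2·G(s) = A·3 / (15) = 0.2·A.
e_ss = 16/K_a = 40 ⇒ K_a = 0.4 ⇒ A = 0.4/0.2 = 2.

2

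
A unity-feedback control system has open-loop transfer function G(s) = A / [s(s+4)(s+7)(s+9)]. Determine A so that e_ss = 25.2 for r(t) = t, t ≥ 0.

10

G(s) has one factor of s in the denominator, so the system is type 1.
K_v = lim_{s→0} s·G(s) = A / (4·7·9) = (1/252)·A.
e_ss = 1/K_v = 25.2 ⇒ K_v = 5/126 ⇒ A = (5/126)/(1/252) = 10.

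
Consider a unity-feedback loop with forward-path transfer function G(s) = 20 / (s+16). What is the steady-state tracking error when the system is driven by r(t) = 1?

4/9

The open loop has no poles at the origin → type 0 system.
K_p = lim_{s→0} G(s) = 20 / (16) = 1.25.
e_ss = 1/(1 + K_p) = 1/2.25 = 4/9.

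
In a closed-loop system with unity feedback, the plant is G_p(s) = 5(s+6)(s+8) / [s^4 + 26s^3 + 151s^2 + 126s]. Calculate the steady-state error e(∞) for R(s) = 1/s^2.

0.525

Lowest-order denominator term is 126s, so the open loop has 1 pole at the origin → type 1 system.
K_v = lim_{s→0} s·G_p(s) = 5·6·8 / 126 = 40/21.
e_ss = 1/K_v = 1/(40/21) = 0.525.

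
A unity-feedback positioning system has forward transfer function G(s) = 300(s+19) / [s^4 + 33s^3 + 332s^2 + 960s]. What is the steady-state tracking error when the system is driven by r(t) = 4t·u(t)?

Lowest-order denominator term is 960s, so the open loop has 1 pole at the origin → type 1 system.
K_v = lim_{s→0} s·G(s) = 300·19 / 960 = 5.9375.
e_ss = 4/K_v = 4/5.9375 = 64/95.

64/95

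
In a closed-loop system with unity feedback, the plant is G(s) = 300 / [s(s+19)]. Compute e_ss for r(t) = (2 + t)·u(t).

19/300

The open loop has one pole at the origin → type 1 system. Taking each input component in turn:
  • 2: tracked with zero error.
  • t: e_ss = 1/K_v with K_v=300/19 → 19/300.
Total e_ss = 19/300.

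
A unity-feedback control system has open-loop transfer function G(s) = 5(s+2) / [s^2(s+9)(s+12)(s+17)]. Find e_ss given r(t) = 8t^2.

2937.6

G(s) has two factors of s in the denominator, so the system is type 2.
K_a = lim_{s→0} s^2·G(s) = 5·2 / (9·12·17) = 5/918.
r(t) = 8t^2 gives R(s) = 16/s^3.
e_ss = 16/K_a = 16/(5/918) = 2937.6.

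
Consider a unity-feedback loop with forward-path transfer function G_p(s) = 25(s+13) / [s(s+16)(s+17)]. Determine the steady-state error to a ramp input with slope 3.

816/325

G_p(s) has one factor of s in the denominator, so the system is type 1.
K_v = lim_{s→0} s·G_p(s) = 25·13 / (16·17) = 325/272.
e_ss = 3/K_v = 3/(325/272) = 816/325.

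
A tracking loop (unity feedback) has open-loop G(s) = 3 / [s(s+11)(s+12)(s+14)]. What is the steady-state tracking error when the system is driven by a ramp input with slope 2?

1232

G(s) has one factor of s in the denominator, so the system is type 1.
K_v = lim_{s→0} s·G(s) = 3 / (11·12·14) = 1/616.
e_ss = 2/K_v = 2/(1/616) = 1232.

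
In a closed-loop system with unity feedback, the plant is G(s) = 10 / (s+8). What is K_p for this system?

1.25

System type = 0 (no poles at s=0).
K_p = lim_{s→0} G(s) = 10 / (8) = 1.25.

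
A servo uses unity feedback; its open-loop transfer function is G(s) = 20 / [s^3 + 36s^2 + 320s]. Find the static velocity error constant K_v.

0.0625

Lowest-order denominator term is 320s, so the open loop has 1 pole at the origin → type 1 system.
K_v = lim_{s→0} s·G(s) = 20 / 320 = 0.0625.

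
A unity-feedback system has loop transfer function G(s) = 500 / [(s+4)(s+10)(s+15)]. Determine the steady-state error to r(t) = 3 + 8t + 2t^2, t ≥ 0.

infinity

The open loop has no poles at the origin → type 0 system. Treating each term separately:
  • 3: e_ss = 3/(1+K_p) with K_p=5/6 → 18/11.
  • 8t: a type-0 system cannot track it, e_ss → ∞.
  • 2t^2: a type-0 system cannot track it, e_ss → ∞.
The unbounded component dominates.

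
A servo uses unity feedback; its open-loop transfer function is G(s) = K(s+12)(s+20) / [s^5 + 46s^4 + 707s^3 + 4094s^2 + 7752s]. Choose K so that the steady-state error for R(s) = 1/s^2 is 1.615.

20

Lowest-order denominator term is 7752s, so the open loop has 1 pole at the origin → type 1 system.
K_v = lim_{s→0} s·G(s) = K·12·20 / 7752 = (10/323)·K.
e_ss = 1/K_v = 1.615 ⇒ K_v = 200/323 ⇒ K = (200/323)/(10/323) = 20.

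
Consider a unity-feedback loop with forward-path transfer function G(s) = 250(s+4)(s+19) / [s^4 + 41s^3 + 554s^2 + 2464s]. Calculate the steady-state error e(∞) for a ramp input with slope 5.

The denominator has no term below 2464s — 1 pole at s=0, type 1.
K_v = lim_{s→0} s·G(s) = 250·4·19 / 2464 = 2375/308.
e_ss = 5/K_v = 5/(2375/308) = 308/475.

308/475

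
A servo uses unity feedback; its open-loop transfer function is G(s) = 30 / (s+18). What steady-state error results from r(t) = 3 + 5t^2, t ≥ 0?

No free integrators in G(s): this is a type 0 system. Treating each term separately:
  • 3: e_ss = 3/(1+K_p) with K_p=5/3 → 1.125.
  • 5t^2: a type-0 system cannot track it, e_ss → ∞.
The unbounded component dominates.

infinity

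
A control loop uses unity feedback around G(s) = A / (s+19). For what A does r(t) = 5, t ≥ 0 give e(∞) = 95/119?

100

System type = 0 (no poles at s=0).
K_p = lim_{s→0} G(s) = A / (19) = (1/19)·A.
e_ss = 5/(1 + K_p) = 95/119 ⇒ 1 + (1/19)·A = 119/19 ⇒ A = 100.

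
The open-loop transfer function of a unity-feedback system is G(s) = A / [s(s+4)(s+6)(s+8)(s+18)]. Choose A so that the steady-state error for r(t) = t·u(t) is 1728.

The open loop has one pole at the origin → type 1 system.
K_v = lim_{s→0} s·G(s) = A / (4·6·8·18) = (1/3456)·A.
e_ss = 1/K_v = 1728 ⇒ K_v = 1/1728 ⇒ A = (1/1728)/(1/3456) = 2.

2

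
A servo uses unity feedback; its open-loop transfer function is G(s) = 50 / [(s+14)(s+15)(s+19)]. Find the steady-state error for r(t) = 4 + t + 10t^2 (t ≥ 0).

G(s) has no factors of s in the denominator, so the system is type 0. Taking each input component in turn:
  • 4: e_ss = 4/(1+K_p) with K_p=5/399 → 399/101.
  • t: a type-0 system cannot track it, e_ss → ∞.
  • 10t^2: a type-0 system cannot track it, e_ss → ∞.
The unbounded component dominates.

infinity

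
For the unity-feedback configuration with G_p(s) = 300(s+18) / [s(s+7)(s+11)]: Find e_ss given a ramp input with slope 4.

System type = 1 (one pole at s=0).
K_v = lim_{s→0} s·G_p(s) = 300·18 / (7·11) = 5400/77.
e_ss = 4/K_v = 4/(5400/77) = 77/1350.

77/1350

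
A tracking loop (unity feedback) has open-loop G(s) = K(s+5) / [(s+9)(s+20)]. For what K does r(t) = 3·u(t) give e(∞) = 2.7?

G(s) has no factors of s in the denominator, so the system is type 0.
K_p = lim_{s→0} G(s) = K·5 / (9·20) = (1/36)·K.
e_ss = 3/(1 + K_p) = 2.7 ⇒ 1 + (1/36)·K = 10/9 ⇒ K = 4.

4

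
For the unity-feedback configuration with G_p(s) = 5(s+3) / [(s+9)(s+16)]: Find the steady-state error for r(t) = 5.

240/53

G_p(s) has no factors of s in the denominator, so the system is type 0.
K_p = lim_{s→0} G_p(s) = 5·3 / (9·16) = 5/48.
e_ss = 5/(1 + K_p) = 5/(53/48) = 240/53.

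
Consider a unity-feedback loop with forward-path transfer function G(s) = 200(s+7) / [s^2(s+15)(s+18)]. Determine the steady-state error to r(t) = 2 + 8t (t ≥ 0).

0

G(s) has two factors of s in the denominator, so the system is type 2. Taking each input component in turn:
  • 2: tracked with zero error.
  • 8t: tracked with zero error.
Total e_ss = 0.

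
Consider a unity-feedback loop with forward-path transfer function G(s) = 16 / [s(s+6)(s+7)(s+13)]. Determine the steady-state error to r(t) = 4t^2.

infinity

The open loop has one pole at the origin → type 1 system.
K_a = lim_{s→0} s^2·G(s) = 0; the steady-state error to this parabolic input grows without bound.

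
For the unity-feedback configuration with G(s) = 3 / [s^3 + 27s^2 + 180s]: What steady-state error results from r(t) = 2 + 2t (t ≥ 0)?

120

The denominator has no term below 180s — 1 pole at s=0, type 1. Taking each input component in turn:
  • 2: tracked with zero error.
  • 2t: e_ss = 2/K_v with K_v=1/60 → 120.
Total e_ss = 120.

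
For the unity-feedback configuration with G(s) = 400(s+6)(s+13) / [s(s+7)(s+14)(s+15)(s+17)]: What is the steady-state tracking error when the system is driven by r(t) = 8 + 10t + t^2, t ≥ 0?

The open loop has one pole at the origin → type 1 system. By superposition:
  • 8: tracked with zero error.
  • 10t: e_ss = 10/K_v with K_v=1040/833 → 833/104.
  • t^2: a type-1 system cannot track it, e_ss → ∞.
The unbounded component dominates.

infinity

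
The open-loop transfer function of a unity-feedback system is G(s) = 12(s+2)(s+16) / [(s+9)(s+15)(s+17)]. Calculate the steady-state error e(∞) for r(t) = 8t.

System type = 0 (no poles at s=0).
For a type-0 system K_v = 0, so e_ss to a ramp input is unbounded.

infinity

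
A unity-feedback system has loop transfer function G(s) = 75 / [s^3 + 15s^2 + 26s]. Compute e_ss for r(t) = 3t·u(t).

1.04

Lowest-order denominator term is 26s, so the open loop has 1 pole at the origin → type 1 system.
K_v = lim_{s→0} s·G(s) = 75 / 26 = 75/26.
e_ss = 3/K_v = 3/(75/26) = 1.04.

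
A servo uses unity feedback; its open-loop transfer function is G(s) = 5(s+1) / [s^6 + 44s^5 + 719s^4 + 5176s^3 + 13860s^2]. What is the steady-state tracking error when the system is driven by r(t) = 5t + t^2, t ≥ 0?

Lowest-order denominator term is 13860s^2, so the open loop has 2 poles at the origin → type 2 system. Treating each term separately:
  • 5t: tracked with zero error.
  • t^2: e_ss = 2/K_a with K_a=1/2772 → 5544.
Total e_ss = 5544.

5544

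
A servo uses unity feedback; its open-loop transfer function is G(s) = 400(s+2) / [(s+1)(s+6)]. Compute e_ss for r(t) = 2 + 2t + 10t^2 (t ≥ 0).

infinity

No free integrators in G(s): this is a type 0 system. Taking each input component in turn:
  • 2: e_ss = 2/(1+K_p) with K_p=400/3 → 6/403.
  • 2t: a type-0 system cannot track it, e_ss → ∞.
  • 10t^2: a type-0 system cannot track it, e_ss → ∞.
The unbounded component dominates.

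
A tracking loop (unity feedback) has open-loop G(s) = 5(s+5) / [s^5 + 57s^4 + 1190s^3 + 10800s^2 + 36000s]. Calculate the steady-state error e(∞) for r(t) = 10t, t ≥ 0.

14400

The denominator has no term below 36000s — 1 pole at s=0, type 1.
K_v = lim_{s→0} s·G(s) = 5·5 / 36000 = 1/1440.
e_ss = 10/K_v = 10/(1/1440) = 14400.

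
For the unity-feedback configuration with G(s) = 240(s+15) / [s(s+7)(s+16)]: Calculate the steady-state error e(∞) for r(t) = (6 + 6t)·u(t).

14/75

The open loop has one pole at the origin → type 1 system. By superposition:
  • 6: tracked with zero error.
  • 6t: e_ss = 6/K_v with K_v=225/7 → 14/75.
Total e_ss = 14/75.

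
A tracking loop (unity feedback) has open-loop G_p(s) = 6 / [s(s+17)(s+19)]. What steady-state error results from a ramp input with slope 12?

One free integrator in G_p(s): this is a type 1 system.
K_v = lim_{s→0} s·G_p(s) = 6 / (17·19) = 6/323.
e_ss = 12/K_v = 12/(6/323) = 646.

646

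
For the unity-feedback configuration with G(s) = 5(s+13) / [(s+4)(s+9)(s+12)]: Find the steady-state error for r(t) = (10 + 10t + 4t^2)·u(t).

infinity

The open loop has no poles at the origin → type 0 system. Treating each term separately:
  • 10: e_ss = 10/(1+K_p) with K_p=65/432 → 4320/497.
  • 10t: a type-0 system cannot track it, e_ss → ∞.
  • 4t^2: a type-0 system cannot track it, e_ss → ∞.
The unbounded component dominates.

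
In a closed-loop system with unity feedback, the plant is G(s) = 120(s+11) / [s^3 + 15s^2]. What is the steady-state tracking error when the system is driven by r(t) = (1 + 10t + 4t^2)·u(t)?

1/11

Lowest-order denominator term is 15s^2, so the open loop has 2 poles at the origin → type 2 system. Taking each input component in turn:
  • 1: tracked with zero error.
  • 10t: tracked with zero error.
  • 4t^2: e_ss = 8/K_a with K_a=88 → 1/11.
Total e_ss = 1/11.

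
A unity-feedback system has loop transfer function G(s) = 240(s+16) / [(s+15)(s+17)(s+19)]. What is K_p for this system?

The open loop has no poles at the origin → type 0 system.
K_p = lim_{s→0} G(s) = 240·16 / (15·17·19) = 256/323.

256/323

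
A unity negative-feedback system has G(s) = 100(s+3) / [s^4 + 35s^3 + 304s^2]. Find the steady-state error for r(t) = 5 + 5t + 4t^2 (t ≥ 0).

The denominator has no term below 304s^2 — 2 poles at s=0, type 2. Taking each input component in turn:
  • 5: tracked with zero error.
  • 5t: tracked with zero error.
  • 4t^2: e_ss = 8/K_a with K_a=75/76 → 608/75.
Total e_ss = 608/75.

608/75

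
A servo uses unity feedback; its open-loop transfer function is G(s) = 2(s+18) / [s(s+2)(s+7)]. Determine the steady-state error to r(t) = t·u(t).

The open loop has one pole at the origin → type 1 system.
K_v = lim_{s→0} s·G(s) = 2·18 / (2·7) = 18/7.
e_ss = 1/K_v = 1/(18/7) = 7/18.

7/18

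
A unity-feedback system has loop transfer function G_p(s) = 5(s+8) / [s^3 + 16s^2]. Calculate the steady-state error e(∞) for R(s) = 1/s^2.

Lowest-order denominator term is 16s^2, so the open loop has 2 poles at the origin → type 2 system.
K_v = ∞ for a type-2 system; e_ss to a ramp is zero.

0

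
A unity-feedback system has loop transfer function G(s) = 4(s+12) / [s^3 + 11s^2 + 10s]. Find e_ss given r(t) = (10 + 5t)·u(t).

25/24

Lowest-order denominator term is 10s, so the open loop has 1 pole at the origin → type 1 system. Taking each input component in turn:
  • 10: tracked with zero error.
  • 5t: e_ss = 5/K_v with K_v=4.8 → 25/24.
Total e_ss = 25/24.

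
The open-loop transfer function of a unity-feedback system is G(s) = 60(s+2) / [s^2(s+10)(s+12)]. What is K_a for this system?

1

G(s) has two factors of s in the denominator, so the system is type 2.
K_a = lim_{s→0} s^2·G(s) = 60·2 / (10·12) = 1.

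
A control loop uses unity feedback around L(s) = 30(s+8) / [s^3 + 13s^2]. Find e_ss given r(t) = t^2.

13/120

Lowest-order denominator term is 13s^2, so the open loop has 2 poles at the origin → type 2 system.
K_a = lim_{s→0} s^2·L(s) = 30·8 / 13 = 240/13.
r(t) = t^2 gives R(s) = 2/s^3.
e_ss = 2/K_a = 2/(240/13) = 13/120.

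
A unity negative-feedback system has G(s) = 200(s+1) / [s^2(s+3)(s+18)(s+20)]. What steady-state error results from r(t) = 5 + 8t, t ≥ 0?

Two free integrators in G(s): this is a type 2 system. Taking each input component in turn:
  • 5: tracked with zero error.
  • 8t: tracked with zero error.
Total e_ss = 0.

0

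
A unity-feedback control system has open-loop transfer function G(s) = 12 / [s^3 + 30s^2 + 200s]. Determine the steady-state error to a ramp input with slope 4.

200/3

Lowest-order denominator term is 200s, so the open loop has 1 pole at the origin → type 1 system.
K_v = lim_{s→0} s·G(s) = 12 / 200 = 0.06.
e_ss = 4/K_v = 4/0.06 = 200/3.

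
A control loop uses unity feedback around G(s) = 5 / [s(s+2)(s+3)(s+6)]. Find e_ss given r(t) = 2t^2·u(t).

G(s) has one factor of s in the denominator, so the system is type 1.
For a type-1 system K_a = 0, so e_ss to a parabolic input is unbounded.

infinity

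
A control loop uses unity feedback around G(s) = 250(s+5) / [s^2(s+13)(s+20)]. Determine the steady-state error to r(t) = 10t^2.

Two free integrators in G(s): this is a type 2 system.
K_a = lim_{s→0} s^2·G(s) = 250·5 / (13·20) = 125/26.
r(t) = 10t^2 gives R(s) = 20/s^3.
e_ss = 20/K_a = 20/(125/26) = 4.16.

4.16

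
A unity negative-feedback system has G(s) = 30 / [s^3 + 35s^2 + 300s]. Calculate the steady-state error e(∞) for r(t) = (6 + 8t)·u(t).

80

Lowest-order denominator term is 300s, so the open loop has 1 pole at the origin → type 1 system. Treating each term separately:
  • 6: tracked with zero error.
  • 8t: e_ss = 8/K_v with K_v=0.1 → 80.
Total e_ss = 80.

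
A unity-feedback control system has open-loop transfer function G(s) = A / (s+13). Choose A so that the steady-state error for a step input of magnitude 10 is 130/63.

G(s) has no factors of s in the denominator, so the system is type 0.
K_p = lim_{s→0} G(s) = A / (13) = (1/13)·A.
e_ss = 10/(1 + K_p) = 130/63 ⇒ 1 + (1/13)·A = 63/13 ⇒ A = 50.

50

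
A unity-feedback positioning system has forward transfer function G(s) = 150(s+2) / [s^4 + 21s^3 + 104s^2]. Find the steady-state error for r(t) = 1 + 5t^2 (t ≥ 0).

The denominator has no term below 104s^2 — 2 poles at s=0, type 2. Treating each term separately:
  • 1: tracked with zero error.
  • 5t^2: e_ss = 10/K_a with K_a=75/26 → 52/15.
Total e_ss = 52/15.

52/15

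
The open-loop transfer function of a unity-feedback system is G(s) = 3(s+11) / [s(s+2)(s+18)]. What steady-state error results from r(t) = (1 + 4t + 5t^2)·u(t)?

infinity

System type = 1 (one pole at s=0). By superposition:
  • 1: tracked with zero error.
  • 4t: e_ss = 4/K_v with K_v=11/12 → 48/11.
  • 5t^2: a type-1 system cannot track it, e_ss → ∞.
The unbounded component dominates.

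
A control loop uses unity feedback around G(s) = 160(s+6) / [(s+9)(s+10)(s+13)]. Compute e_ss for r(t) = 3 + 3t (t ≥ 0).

infinity

No free integrators in G(s): this is a type 0 system. Treating each term separately:
  • 3: e_ss = 3/(1+K_p) with K_p=32/39 → 117/71.
  • 3t: a type-0 system cannot track it, e_ss → ∞.
The unbounded component dominates.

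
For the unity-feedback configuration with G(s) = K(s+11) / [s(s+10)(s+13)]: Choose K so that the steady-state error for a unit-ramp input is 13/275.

250

System type = 1 (one pole at s=0).
K_v = lim_{s→0} s·G(s) = K·11 / (10·13) = (11/130)·K.
e_ss = 1/K_v = 13/275 ⇒ K_v = 275/13 ⇒ K = (275/13)/(11/130) = 250.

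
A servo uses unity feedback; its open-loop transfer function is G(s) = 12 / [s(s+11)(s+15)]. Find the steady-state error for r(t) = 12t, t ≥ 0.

165

The open loop has one pole at the origin → type 1 system.
K_v = lim_{s→0} s·G(s) = 12 / (11·15) = 4/55.
e_ss = 12/K_v = 12/(4/55) = 165.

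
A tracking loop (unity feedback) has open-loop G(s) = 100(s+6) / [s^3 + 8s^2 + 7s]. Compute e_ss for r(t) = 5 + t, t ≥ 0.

7/600

Lowest-order denominator term is 7s, so the open loop has 1 pole at the origin → type 1 system. Taking each input component in turn:
  • 5: tracked with zero error.
  • t: e_ss = 1/K_v with K_v=600/7 → 7/600.
Total e_ss = 7/600.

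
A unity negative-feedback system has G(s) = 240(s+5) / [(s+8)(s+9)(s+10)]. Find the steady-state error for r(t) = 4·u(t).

1.5

G(s) has no factors of s in the denominator, so the system is type 0.
K_p = lim_{s→0} G(s) = 240·5 / (8·9·10) = 5/3.
e_ss = 4/(1 + K_p) = 4/(8/3) = 1.5.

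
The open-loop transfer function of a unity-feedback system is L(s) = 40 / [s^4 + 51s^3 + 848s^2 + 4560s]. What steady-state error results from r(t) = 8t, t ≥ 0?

912

Factoring s from the denominator leaves a polynomial with constant term 4560, so the system is type 1.
K_v = lim_{s→0} s·L(s) = 40 / 4560 = 1/114.
e_ss = 8/K_v = 8/(1/114) = 912.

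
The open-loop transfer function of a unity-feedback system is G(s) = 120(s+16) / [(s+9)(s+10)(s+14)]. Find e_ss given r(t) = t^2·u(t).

System type = 0 (no poles at s=0).
For a type-0 system K_a = 0, so e_ss to a parabolic input is unbounded.

infinity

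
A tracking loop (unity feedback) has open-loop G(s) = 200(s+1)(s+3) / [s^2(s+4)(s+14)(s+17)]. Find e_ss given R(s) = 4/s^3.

The open loop has two poles at the origin → type 2 system.
K_a = lim_{s→0} s^2·G(s) = 200·1·3 / (4·14·17) = 75/119.
r(t) = 2t^2 gives R(s) = 4/s^3.
e_ss = 4/K_a = 4/(75/119) = 476/75.

476/75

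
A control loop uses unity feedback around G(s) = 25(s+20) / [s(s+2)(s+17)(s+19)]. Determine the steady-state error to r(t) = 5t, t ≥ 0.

One free integrator in G(s): this is a type 1 system.
K_v = lim_{s→0} s·G(s) = 25·20 / (2·17·19) = 250/323.
e_ss = 5/K_v = 5/(250/323) = 6.46.

6.46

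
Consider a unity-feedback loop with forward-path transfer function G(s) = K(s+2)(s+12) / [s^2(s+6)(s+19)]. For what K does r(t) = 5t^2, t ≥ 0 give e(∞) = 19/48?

System type = 2 (two poles at s=0).
K_a = lim_{s→0} s^2·G(s) = K·2·12 / (6·19) = (4/19)·K.
e_ss = 10/K_a = 19/48 ⇒ K_a = 480/19 ⇒ K = (480/19)/(4/19) = 120.

120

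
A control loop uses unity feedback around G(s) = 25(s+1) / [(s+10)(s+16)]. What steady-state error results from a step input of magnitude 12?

No free integrators in G(s): this is a type 0 system.
K_p = lim_{s→0} G(s) = 25·1 / (10·16) = 5/32.
e_ss = 12/(1 + K_p) = 12/(37/32) = 384/37.

384/37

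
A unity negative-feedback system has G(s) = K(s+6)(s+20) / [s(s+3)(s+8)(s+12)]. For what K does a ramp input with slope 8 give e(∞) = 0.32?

60

The open loop has one pole at the origin → type 1 system.
K_v = lim_{s→0} s·G(s) = K·6·20 / (3·8·12) = (5/12)·K.
e_ss = 8/K_v = 0.32 ⇒ K_v = 25 ⇒ K = 25/(5/12) = 60.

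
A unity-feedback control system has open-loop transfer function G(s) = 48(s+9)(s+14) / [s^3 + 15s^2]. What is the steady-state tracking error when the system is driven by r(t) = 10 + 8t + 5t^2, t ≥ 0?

25/1008

The denominator has no term below 15s^2 — 2 poles at s=0, type 2. Taking each input component in turn:
  • 10: tracked with zero error.
  • 8t: tracked with zero error.
  • 5t^2: e_ss = 10/K_a with K_a=403.2 → 25/1008.
Total e_ss = 25/1008.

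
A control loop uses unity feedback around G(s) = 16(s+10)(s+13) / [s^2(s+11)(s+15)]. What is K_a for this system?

416/33

System type = 2 (two poles at s=0).
K_a = lim_{s→0} s^2·G(s) = 16·10·13 / (11·15) = 416/33.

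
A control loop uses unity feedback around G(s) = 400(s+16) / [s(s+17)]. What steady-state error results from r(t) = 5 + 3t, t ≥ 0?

51/6400

System type = 1 (one pole at s=0). By superposition:
  • 5: tracked with zero error.
  • 3t: e_ss = 3/K_v with K_v=6400/17 → 51/6400.
Total e_ss = 51/6400.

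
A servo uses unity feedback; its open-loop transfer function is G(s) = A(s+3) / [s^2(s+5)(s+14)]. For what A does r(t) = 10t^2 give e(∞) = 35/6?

Two free integrators in G(s): this is a type 2 system.
K_a = lim_{s→0} s^2·G(s) = A·3 / (5·14) = (3/70)·A.
e_ss = 20/K_a = 35/6 ⇒ K_a = 24/7 ⇒ A = (24/7)/(3/70) = 80.

80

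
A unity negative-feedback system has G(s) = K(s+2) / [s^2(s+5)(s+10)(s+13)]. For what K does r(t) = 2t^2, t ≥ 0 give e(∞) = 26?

System type = 2 (two poles at s=0).
K_a = lim_{s→0} s^2·G(s) = K·2 / (5·10·13) = (1/325)·K.
e_ss = 4/K_a = 26 ⇒ K_a = 2/13 ⇒ K = (2/13)/(1/325) = 50.

50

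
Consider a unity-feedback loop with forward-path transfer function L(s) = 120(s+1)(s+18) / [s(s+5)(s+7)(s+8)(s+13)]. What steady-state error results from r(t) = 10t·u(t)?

455/27

L(s) has one factor of s in the denominator, so the system is type 1.
K_v = lim_{s→0} s·L(s) = 120·1·18 / (5·7·8·13) = 54/91.
e_ss = 10/K_v = 10/(54/91) = 455/27.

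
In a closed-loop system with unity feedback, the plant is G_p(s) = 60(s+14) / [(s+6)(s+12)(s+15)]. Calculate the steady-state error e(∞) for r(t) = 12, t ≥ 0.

6.75

G_p(s) has no factors of s in the denominator, so the system is type 0.
K_p = lim_{s→0} G_p(s) = 60·14 / (6·12·15) = 7/9.
e_ss = 12/(1 + K_p) = 12/(16/9) = 6.75.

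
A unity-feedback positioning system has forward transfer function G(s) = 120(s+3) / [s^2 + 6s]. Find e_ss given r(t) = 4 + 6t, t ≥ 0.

Factoring s from the denominator leaves a polynomial with constant term 6, so the system is type 1. Treating each term separately:
  • 4: tracked with zero error.
  • 6t: e_ss = 6/K_v with K_v=60 → 0.1.
Total e_ss = 0.1.

0.1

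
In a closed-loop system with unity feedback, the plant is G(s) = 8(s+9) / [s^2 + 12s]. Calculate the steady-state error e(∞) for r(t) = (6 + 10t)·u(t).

5/3

Factoring s from the denominator leaves a polynomial with constant term 12, so the system is type 1. Taking each input component in turn:
  • 6: tracked with zero error.
  • 10t: e_ss = 10/K_v with K_v=6 → 5/3.
Total e_ss = 5/3.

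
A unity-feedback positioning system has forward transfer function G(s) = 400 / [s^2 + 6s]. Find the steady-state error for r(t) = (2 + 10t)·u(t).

Lowest-order denominator term is 6s, so the open loop has 1 pole at the origin → type 1 system. Taking each input component in turn:
  • 2: tracked with zero error.
  • 10t: e_ss = 10/K_v with K_v=200/3 → 0.15.
Total e_ss = 0.15.

0.15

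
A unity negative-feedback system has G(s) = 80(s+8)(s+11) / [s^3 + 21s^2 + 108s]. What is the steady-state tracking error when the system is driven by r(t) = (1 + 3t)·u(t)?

81/1760

The denominator has no term below 108s — 1 pole at s=0, type 1. Treating each term separately:
  • 1: tracked with zero error.
  • 3t: e_ss = 3/K_v with K_v=1760/27 → 81/1760.
Total e_ss = 81/1760.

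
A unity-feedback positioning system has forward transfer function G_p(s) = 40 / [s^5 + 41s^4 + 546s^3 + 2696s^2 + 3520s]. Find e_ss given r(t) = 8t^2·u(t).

Lowest-order denominator term is 3520s, so the open loop has 1 pole at the origin → type 1 system.
K_a = lim_{s→0} s^2·G_p(s) = 0; the steady-state error to this parabolic input grows without bound.

infinity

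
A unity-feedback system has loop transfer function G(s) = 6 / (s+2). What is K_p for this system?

3

System type = 0 (no poles at s=0).
K_p = lim_{s→0} G(s) = 6 / (2) = 3.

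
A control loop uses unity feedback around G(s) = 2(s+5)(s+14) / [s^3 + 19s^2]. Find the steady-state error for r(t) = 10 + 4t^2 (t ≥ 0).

The denominator has no term below 19s^2 — 2 poles at s=0, type 2. By superposition:
  • 10: tracked with zero error.
  • 4t^2: e_ss = 8/K_a with K_a=140/19 → 38/35.
Total e_ss = 38/35.

38/35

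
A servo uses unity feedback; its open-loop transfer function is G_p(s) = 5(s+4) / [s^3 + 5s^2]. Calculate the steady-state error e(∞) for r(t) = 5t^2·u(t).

2.5

The denominator has no term below 5s^2 — 2 poles at s=0, type 2.
K_a = lim_{s→0} s^2·G_p(s) = 5·4 / 5 = 4.
r(t) = 5t^2 gives R(s) = 10/s^3.
e_ss = 10/K_a = 10/4 = 2.5.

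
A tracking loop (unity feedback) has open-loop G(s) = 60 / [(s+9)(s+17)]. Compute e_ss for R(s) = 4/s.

G(s) has no factors of s in the denominator, so the system is type 0.
K_p = lim_{s→0} G(s) = 60 / (9·17) = 20/51.
e_ss = 4/(1 + K_p) = 4/(71/51) = 204/71.

204/71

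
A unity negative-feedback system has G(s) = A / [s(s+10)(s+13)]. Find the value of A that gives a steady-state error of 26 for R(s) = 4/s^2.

G(s) has one factor of s in the denominator, so the system is type 1.
K_v = lim_{s→0} s·G(s) = A / (10·13) = (1/130)·A.
e_ss = 4/K_v = 26 ⇒ K_v = 2/13 ⇒ A = (2/13)/(1/130) = 20.

20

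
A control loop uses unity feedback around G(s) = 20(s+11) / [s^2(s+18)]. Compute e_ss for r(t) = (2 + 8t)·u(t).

Two free integrators in G(s): this is a type 2 system. Treating each term separately:
  • 2: tracked with zero error.
  • 8t: tracked with zero error.
Total e_ss = 0.

0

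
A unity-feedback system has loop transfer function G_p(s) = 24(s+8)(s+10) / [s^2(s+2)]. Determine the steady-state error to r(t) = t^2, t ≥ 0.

1/480

Two free integrators in G_p(s): this is a type 2 system.
K_a = lim_{s→0} s^2·G_p(s) = 24·8·10 / (2) = 960.
r(t) = t^2 gives R(s) = 2/s^3.
e_ss = 2/K_a = 2/960 = 1/480.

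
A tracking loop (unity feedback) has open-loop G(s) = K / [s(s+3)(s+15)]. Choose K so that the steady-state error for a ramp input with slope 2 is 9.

One free integrator in G(s): this is a type 1 system.
K_v = lim_{s→0} s·G(s) = K / (3·15) = (1/45)·K.
e_ss = 2/K_v = 9 ⇒ K_v = 2/9 ⇒ K = (2/9)/(1/45) = 10.

10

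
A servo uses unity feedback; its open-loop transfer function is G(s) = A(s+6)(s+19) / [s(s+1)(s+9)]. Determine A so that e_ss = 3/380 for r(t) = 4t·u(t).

40

One free integrator in G(s): this is a type 1 system.
K_v = lim_{s→0} s·G(s) = A·6·19 / (1·9) = (38/3)·A.
e_ss = 4/K_v = 3/380 ⇒ K_v = 1520/3 ⇒ A = (1520/3)/(38/3) = 40.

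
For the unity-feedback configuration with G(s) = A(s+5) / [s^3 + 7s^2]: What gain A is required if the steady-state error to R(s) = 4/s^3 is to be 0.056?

100

Lowest-order denominator term is 7s^2, so the open loop has 2 poles at the origin → type 2 system.
K_a = lim_{s→0} s^2·G(s) = A·5 / 7 = (5/7)·A.
e_ss = 4/K_a = 0.056 ⇒ K_a = 500/7 ⇒ A = (500/7)/(5/7) = 100.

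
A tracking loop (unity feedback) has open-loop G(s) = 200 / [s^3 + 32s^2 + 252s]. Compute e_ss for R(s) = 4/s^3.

infinity

Factoring s from the denominator leaves a polynomial with constant term 252, so the system is type 1.
For a type-1 system K_a = 0, so e_ss to a parabolic input is unbounded.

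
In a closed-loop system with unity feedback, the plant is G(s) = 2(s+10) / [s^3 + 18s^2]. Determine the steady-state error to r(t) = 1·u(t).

0

Factoring s^2 from the denominator leaves a polynomial with constant term 18, so the system is type 2.
K_p = ∞ for a type-2 system; e_ss to a step is zero.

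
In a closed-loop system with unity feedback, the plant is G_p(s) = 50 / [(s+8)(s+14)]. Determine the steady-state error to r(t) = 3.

56/27

No free integrators in G_p(s): this is a type 0 system.
K_p = lim_{s→0} G_p(s) = 50 / (8·14) = 25/56.
e_ss = 3/(1 + K_p) = 3/(81/56) = 56/27.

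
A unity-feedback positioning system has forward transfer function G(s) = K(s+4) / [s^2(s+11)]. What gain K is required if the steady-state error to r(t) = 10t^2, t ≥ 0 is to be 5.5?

10

G(s) has two factors of s in the denominator, so the system is type 2.
K_a = lim_{s→0} s^2·G(s) = K·4 / (11) = (4/11)·K.
e_ss = 20/K_a = 5.5 ⇒ K_a = 40/11 ⇒ K = (40/11)/(4/11) = 10.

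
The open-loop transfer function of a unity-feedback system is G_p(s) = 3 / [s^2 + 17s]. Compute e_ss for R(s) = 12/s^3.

infinity

Factoring s from the denominator leaves a polynomial with constant term 17, so the system is type 1.
For a type-1 system K_a = 0, so e_ss to a parabolic input is unbounded.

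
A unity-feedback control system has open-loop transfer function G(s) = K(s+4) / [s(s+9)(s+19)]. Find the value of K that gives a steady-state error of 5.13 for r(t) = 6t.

The open loop has one pole at the origin → type 1 system.
K_v = lim_{s→0} s·G(s) = K·4 / (9·19) = (4/171)·K.
e_ss = 6/K_v = 5.13 ⇒ K_v = 200/171 ⇒ K = (200/171)/(4/171) = 50.

50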